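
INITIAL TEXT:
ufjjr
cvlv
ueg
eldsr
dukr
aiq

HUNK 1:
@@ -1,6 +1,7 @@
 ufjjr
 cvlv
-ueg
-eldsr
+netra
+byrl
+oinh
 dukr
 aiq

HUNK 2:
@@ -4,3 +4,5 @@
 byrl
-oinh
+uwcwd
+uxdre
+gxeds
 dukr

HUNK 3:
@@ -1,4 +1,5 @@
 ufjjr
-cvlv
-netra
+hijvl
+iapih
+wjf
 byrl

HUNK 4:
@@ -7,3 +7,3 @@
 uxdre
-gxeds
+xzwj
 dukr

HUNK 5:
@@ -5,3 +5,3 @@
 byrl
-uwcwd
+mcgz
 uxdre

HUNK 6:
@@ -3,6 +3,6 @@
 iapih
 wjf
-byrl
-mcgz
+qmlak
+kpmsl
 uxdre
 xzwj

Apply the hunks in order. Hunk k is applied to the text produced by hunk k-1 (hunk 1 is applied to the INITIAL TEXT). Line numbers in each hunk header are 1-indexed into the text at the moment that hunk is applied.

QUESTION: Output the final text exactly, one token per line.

Hunk 1: at line 1 remove [ueg,eldsr] add [netra,byrl,oinh] -> 7 lines: ufjjr cvlv netra byrl oinh dukr aiq
Hunk 2: at line 4 remove [oinh] add [uwcwd,uxdre,gxeds] -> 9 lines: ufjjr cvlv netra byrl uwcwd uxdre gxeds dukr aiq
Hunk 3: at line 1 remove [cvlv,netra] add [hijvl,iapih,wjf] -> 10 lines: ufjjr hijvl iapih wjf byrl uwcwd uxdre gxeds dukr aiq
Hunk 4: at line 7 remove [gxeds] add [xzwj] -> 10 lines: ufjjr hijvl iapih wjf byrl uwcwd uxdre xzwj dukr aiq
Hunk 5: at line 5 remove [uwcwd] add [mcgz] -> 10 lines: ufjjr hijvl iapih wjf byrl mcgz uxdre xzwj dukr aiq
Hunk 6: at line 3 remove [byrl,mcgz] add [qmlak,kpmsl] -> 10 lines: ufjjr hijvl iapih wjf qmlak kpmsl uxdre xzwj dukr aiq

Answer: ufjjr
hijvl
iapih
wjf
qmlak
kpmsl
uxdre
xzwj
dukr
aiq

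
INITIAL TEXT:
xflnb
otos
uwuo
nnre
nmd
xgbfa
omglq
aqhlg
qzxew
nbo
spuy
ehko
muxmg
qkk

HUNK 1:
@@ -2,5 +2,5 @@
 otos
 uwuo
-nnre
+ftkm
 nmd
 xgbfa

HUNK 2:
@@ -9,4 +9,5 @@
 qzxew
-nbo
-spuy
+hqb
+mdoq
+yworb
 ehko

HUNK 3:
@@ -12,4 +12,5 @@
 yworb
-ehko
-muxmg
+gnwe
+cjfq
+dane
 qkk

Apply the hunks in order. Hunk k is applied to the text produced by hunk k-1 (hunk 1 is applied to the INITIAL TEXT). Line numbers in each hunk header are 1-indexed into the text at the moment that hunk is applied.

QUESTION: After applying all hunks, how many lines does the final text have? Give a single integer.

Hunk 1: at line 2 remove [nnre] add [ftkm] -> 14 lines: xflnb otos uwuo ftkm nmd xgbfa omglq aqhlg qzxew nbo spuy ehko muxmg qkk
Hunk 2: at line 9 remove [nbo,spuy] add [hqb,mdoq,yworb] -> 15 lines: xflnb otos uwuo ftkm nmd xgbfa omglq aqhlg qzxew hqb mdoq yworb ehko muxmg qkk
Hunk 3: at line 12 remove [ehko,muxmg] add [gnwe,cjfq,dane] -> 16 lines: xflnb otos uwuo ftkm nmd xgbfa omglq aqhlg qzxew hqb mdoq yworb gnwe cjfq dane qkk
Final line count: 16

Answer: 16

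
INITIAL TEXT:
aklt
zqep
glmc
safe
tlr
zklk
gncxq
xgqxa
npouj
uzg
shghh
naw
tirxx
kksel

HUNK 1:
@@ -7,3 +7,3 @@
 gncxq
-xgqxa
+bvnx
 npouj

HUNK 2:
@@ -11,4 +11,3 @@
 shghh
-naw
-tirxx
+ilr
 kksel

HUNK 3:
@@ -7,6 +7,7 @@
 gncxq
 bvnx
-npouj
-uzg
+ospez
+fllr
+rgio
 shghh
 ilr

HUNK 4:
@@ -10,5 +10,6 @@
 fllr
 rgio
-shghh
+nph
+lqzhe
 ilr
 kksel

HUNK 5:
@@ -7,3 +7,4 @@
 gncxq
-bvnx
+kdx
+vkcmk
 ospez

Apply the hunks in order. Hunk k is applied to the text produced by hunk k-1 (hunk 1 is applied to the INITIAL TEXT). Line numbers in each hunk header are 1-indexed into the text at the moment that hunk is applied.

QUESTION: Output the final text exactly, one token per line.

Answer: aklt
zqep
glmc
safe
tlr
zklk
gncxq
kdx
vkcmk
ospez
fllr
rgio
nph
lqzhe
ilr
kksel

Derivation:
Hunk 1: at line 7 remove [xgqxa] add [bvnx] -> 14 lines: aklt zqep glmc safe tlr zklk gncxq bvnx npouj uzg shghh naw tirxx kksel
Hunk 2: at line 11 remove [naw,tirxx] add [ilr] -> 13 lines: aklt zqep glmc safe tlr zklk gncxq bvnx npouj uzg shghh ilr kksel
Hunk 3: at line 7 remove [npouj,uzg] add [ospez,fllr,rgio] -> 14 lines: aklt zqep glmc safe tlr zklk gncxq bvnx ospez fllr rgio shghh ilr kksel
Hunk 4: at line 10 remove [shghh] add [nph,lqzhe] -> 15 lines: aklt zqep glmc safe tlr zklk gncxq bvnx ospez fllr rgio nph lqzhe ilr kksel
Hunk 5: at line 7 remove [bvnx] add [kdx,vkcmk] -> 16 lines: aklt zqep glmc safe tlr zklk gncxq kdx vkcmk ospez fllr rgio nph lqzhe ilr kksel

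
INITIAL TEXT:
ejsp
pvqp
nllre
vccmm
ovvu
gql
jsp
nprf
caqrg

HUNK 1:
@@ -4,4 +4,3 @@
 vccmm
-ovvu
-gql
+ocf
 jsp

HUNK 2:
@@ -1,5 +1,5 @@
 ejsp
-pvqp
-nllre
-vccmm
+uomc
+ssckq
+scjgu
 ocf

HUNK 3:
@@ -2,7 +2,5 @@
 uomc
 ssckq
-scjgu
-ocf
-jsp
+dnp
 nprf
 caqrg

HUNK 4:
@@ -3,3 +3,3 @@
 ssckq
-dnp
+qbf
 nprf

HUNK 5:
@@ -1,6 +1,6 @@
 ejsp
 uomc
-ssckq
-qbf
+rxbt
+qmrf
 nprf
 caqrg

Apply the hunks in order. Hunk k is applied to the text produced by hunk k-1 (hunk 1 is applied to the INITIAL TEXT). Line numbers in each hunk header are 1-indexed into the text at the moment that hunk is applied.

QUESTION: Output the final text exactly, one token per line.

Answer: ejsp
uomc
rxbt
qmrf
nprf
caqrg

Derivation:
Hunk 1: at line 4 remove [ovvu,gql] add [ocf] -> 8 lines: ejsp pvqp nllre vccmm ocf jsp nprf caqrg
Hunk 2: at line 1 remove [pvqp,nllre,vccmm] add [uomc,ssckq,scjgu] -> 8 lines: ejsp uomc ssckq scjgu ocf jsp nprf caqrg
Hunk 3: at line 2 remove [scjgu,ocf,jsp] add [dnp] -> 6 lines: ejsp uomc ssckq dnp nprf caqrg
Hunk 4: at line 3 remove [dnp] add [qbf] -> 6 lines: ejsp uomc ssckq qbf nprf caqrg
Hunk 5: at line 1 remove [ssckq,qbf] add [rxbt,qmrf] -> 6 lines: ejsp uomc rxbt qmrf nprf caqrg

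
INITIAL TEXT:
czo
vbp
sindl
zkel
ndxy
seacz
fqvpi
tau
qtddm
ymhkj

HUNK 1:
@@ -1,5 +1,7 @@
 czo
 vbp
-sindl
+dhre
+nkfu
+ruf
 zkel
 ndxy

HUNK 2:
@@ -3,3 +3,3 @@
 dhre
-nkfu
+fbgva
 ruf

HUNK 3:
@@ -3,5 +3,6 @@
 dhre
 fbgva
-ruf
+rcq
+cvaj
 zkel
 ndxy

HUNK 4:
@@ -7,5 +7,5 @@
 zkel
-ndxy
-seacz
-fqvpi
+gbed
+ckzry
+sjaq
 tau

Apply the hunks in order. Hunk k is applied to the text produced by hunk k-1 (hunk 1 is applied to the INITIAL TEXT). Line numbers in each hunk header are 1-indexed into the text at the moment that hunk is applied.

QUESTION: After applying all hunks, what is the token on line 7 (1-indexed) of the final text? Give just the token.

Hunk 1: at line 1 remove [sindl] add [dhre,nkfu,ruf] -> 12 lines: czo vbp dhre nkfu ruf zkel ndxy seacz fqvpi tau qtddm ymhkj
Hunk 2: at line 3 remove [nkfu] add [fbgva] -> 12 lines: czo vbp dhre fbgva ruf zkel ndxy seacz fqvpi tau qtddm ymhkj
Hunk 3: at line 3 remove [ruf] add [rcq,cvaj] -> 13 lines: czo vbp dhre fbgva rcq cvaj zkel ndxy seacz fqvpi tau qtddm ymhkj
Hunk 4: at line 7 remove [ndxy,seacz,fqvpi] add [gbed,ckzry,sjaq] -> 13 lines: czo vbp dhre fbgva rcq cvaj zkel gbed ckzry sjaq tau qtddm ymhkj
Final line 7: zkel

Answer: zkel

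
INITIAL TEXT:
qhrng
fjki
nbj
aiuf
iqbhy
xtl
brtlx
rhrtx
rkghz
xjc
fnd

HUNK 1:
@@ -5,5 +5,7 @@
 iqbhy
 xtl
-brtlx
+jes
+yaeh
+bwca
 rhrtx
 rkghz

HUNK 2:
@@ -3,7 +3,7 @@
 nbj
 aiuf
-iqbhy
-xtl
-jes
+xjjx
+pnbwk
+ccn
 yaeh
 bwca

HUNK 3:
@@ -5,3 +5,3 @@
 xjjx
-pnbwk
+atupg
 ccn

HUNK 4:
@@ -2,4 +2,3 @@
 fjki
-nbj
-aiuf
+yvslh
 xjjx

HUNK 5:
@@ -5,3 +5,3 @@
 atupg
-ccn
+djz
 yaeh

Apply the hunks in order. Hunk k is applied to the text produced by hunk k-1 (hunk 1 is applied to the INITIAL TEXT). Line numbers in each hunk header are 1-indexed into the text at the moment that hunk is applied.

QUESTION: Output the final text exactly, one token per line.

Answer: qhrng
fjki
yvslh
xjjx
atupg
djz
yaeh
bwca
rhrtx
rkghz
xjc
fnd

Derivation:
Hunk 1: at line 5 remove [brtlx] add [jes,yaeh,bwca] -> 13 lines: qhrng fjki nbj aiuf iqbhy xtl jes yaeh bwca rhrtx rkghz xjc fnd
Hunk 2: at line 3 remove [iqbhy,xtl,jes] add [xjjx,pnbwk,ccn] -> 13 lines: qhrng fjki nbj aiuf xjjx pnbwk ccn yaeh bwca rhrtx rkghz xjc fnd
Hunk 3: at line 5 remove [pnbwk] add [atupg] -> 13 lines: qhrng fjki nbj aiuf xjjx atupg ccn yaeh bwca rhrtx rkghz xjc fnd
Hunk 4: at line 2 remove [nbj,aiuf] add [yvslh] -> 12 lines: qhrng fjki yvslh xjjx atupg ccn yaeh bwca rhrtx rkghz xjc fnd
Hunk 5: at line 5 remove [ccn] add [djz] -> 12 lines: qhrng fjki yvslh xjjx atupg djz yaeh bwca rhrtx rkghz xjc fnd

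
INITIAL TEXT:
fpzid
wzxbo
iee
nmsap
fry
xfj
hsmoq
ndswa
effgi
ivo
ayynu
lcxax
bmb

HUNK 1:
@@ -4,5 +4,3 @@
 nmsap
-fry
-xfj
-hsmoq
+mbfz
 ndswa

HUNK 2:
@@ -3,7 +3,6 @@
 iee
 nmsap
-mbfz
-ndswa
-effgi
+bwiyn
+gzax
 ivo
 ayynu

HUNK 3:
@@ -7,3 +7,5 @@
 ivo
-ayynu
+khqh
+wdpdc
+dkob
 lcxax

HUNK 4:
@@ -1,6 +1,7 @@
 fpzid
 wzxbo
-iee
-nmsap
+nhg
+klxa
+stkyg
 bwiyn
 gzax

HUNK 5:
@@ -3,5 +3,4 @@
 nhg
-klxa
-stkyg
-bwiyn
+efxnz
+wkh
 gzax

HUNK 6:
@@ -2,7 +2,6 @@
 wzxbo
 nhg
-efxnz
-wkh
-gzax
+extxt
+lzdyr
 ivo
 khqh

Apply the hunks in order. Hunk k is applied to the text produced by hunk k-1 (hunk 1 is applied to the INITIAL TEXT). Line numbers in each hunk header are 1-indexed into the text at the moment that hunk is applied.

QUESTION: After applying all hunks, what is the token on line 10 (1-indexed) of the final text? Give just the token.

Answer: lcxax

Derivation:
Hunk 1: at line 4 remove [fry,xfj,hsmoq] add [mbfz] -> 11 lines: fpzid wzxbo iee nmsap mbfz ndswa effgi ivo ayynu lcxax bmb
Hunk 2: at line 3 remove [mbfz,ndswa,effgi] add [bwiyn,gzax] -> 10 lines: fpzid wzxbo iee nmsap bwiyn gzax ivo ayynu lcxax bmb
Hunk 3: at line 7 remove [ayynu] add [khqh,wdpdc,dkob] -> 12 lines: fpzid wzxbo iee nmsap bwiyn gzax ivo khqh wdpdc dkob lcxax bmb
Hunk 4: at line 1 remove [iee,nmsap] add [nhg,klxa,stkyg] -> 13 lines: fpzid wzxbo nhg klxa stkyg bwiyn gzax ivo khqh wdpdc dkob lcxax bmb
Hunk 5: at line 3 remove [klxa,stkyg,bwiyn] add [efxnz,wkh] -> 12 lines: fpzid wzxbo nhg efxnz wkh gzax ivo khqh wdpdc dkob lcxax bmb
Hunk 6: at line 2 remove [efxnz,wkh,gzax] add [extxt,lzdyr] -> 11 lines: fpzid wzxbo nhg extxt lzdyr ivo khqh wdpdc dkob lcxax bmb
Final line 10: lcxax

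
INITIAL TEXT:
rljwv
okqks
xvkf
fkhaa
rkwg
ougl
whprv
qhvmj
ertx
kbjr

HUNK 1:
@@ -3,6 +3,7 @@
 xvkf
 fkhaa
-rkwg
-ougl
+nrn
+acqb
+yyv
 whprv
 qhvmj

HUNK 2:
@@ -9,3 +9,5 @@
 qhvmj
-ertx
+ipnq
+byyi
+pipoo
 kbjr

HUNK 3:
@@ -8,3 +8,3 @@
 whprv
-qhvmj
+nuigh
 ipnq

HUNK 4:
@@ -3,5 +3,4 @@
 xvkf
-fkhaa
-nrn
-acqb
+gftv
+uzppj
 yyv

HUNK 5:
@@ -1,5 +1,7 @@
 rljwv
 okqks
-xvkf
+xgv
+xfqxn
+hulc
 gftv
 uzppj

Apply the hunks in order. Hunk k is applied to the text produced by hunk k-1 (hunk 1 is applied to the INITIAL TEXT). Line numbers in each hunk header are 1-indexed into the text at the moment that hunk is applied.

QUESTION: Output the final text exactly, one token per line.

Hunk 1: at line 3 remove [rkwg,ougl] add [nrn,acqb,yyv] -> 11 lines: rljwv okqks xvkf fkhaa nrn acqb yyv whprv qhvmj ertx kbjr
Hunk 2: at line 9 remove [ertx] add [ipnq,byyi,pipoo] -> 13 lines: rljwv okqks xvkf fkhaa nrn acqb yyv whprv qhvmj ipnq byyi pipoo kbjr
Hunk 3: at line 8 remove [qhvmj] add [nuigh] -> 13 lines: rljwv okqks xvkf fkhaa nrn acqb yyv whprv nuigh ipnq byyi pipoo kbjr
Hunk 4: at line 3 remove [fkhaa,nrn,acqb] add [gftv,uzppj] -> 12 lines: rljwv okqks xvkf gftv uzppj yyv whprv nuigh ipnq byyi pipoo kbjr
Hunk 5: at line 1 remove [xvkf] add [xgv,xfqxn,hulc] -> 14 lines: rljwv okqks xgv xfqxn hulc gftv uzppj yyv whprv nuigh ipnq byyi pipoo kbjr

Answer: rljwv
okqks
xgv
xfqxn
hulc
gftv
uzppj
yyv
whprv
nuigh
ipnq
byyi
pipoo
kbjr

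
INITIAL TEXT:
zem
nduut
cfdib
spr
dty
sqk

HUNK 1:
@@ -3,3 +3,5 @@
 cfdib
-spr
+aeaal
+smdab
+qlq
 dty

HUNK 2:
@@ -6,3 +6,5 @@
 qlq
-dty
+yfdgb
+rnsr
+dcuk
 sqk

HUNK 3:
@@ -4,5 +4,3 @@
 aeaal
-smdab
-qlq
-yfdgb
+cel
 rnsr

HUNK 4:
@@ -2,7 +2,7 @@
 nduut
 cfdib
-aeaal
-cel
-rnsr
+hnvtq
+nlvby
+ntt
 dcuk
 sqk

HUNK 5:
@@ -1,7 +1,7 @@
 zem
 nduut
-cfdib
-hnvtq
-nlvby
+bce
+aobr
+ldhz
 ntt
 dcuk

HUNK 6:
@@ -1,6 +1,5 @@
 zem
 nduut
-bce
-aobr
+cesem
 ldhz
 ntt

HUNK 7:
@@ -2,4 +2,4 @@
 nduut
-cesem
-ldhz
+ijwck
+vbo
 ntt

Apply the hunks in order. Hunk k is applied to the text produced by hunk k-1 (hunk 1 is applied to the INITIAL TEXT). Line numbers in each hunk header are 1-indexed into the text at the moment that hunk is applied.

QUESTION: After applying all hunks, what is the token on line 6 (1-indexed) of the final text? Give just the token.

Hunk 1: at line 3 remove [spr] add [aeaal,smdab,qlq] -> 8 lines: zem nduut cfdib aeaal smdab qlq dty sqk
Hunk 2: at line 6 remove [dty] add [yfdgb,rnsr,dcuk] -> 10 lines: zem nduut cfdib aeaal smdab qlq yfdgb rnsr dcuk sqk
Hunk 3: at line 4 remove [smdab,qlq,yfdgb] add [cel] -> 8 lines: zem nduut cfdib aeaal cel rnsr dcuk sqk
Hunk 4: at line 2 remove [aeaal,cel,rnsr] add [hnvtq,nlvby,ntt] -> 8 lines: zem nduut cfdib hnvtq nlvby ntt dcuk sqk
Hunk 5: at line 1 remove [cfdib,hnvtq,nlvby] add [bce,aobr,ldhz] -> 8 lines: zem nduut bce aobr ldhz ntt dcuk sqk
Hunk 6: at line 1 remove [bce,aobr] add [cesem] -> 7 lines: zem nduut cesem ldhz ntt dcuk sqk
Hunk 7: at line 2 remove [cesem,ldhz] add [ijwck,vbo] -> 7 lines: zem nduut ijwck vbo ntt dcuk sqk
Final line 6: dcuk

Answer: dcuk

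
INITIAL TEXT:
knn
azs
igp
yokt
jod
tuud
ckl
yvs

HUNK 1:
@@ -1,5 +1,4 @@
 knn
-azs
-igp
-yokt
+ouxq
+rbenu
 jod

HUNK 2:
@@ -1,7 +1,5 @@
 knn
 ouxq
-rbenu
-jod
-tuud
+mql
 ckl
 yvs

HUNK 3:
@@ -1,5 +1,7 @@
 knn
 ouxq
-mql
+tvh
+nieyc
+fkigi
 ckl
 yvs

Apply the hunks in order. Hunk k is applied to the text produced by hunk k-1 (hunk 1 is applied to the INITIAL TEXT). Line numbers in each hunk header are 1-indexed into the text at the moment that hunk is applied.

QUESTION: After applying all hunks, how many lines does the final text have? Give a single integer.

Hunk 1: at line 1 remove [azs,igp,yokt] add [ouxq,rbenu] -> 7 lines: knn ouxq rbenu jod tuud ckl yvs
Hunk 2: at line 1 remove [rbenu,jod,tuud] add [mql] -> 5 lines: knn ouxq mql ckl yvs
Hunk 3: at line 1 remove [mql] add [tvh,nieyc,fkigi] -> 7 lines: knn ouxq tvh nieyc fkigi ckl yvs
Final line count: 7

Answer: 7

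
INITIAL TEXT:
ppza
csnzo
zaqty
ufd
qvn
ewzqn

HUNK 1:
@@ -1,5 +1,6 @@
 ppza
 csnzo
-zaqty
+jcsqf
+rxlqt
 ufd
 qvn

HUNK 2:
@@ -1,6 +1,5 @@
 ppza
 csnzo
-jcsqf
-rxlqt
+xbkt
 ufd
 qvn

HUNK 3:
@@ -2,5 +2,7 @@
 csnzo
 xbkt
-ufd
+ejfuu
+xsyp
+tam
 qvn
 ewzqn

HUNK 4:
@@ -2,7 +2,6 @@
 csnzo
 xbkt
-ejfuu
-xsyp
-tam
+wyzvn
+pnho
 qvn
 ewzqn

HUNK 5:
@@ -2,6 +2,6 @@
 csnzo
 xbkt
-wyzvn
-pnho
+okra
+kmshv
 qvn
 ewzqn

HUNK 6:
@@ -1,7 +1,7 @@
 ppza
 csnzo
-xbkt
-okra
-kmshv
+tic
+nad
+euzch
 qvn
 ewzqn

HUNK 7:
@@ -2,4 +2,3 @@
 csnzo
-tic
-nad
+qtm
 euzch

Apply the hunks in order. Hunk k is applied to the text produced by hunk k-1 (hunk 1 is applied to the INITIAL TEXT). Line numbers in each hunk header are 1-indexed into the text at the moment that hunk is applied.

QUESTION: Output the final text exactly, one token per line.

Answer: ppza
csnzo
qtm
euzch
qvn
ewzqn

Derivation:
Hunk 1: at line 1 remove [zaqty] add [jcsqf,rxlqt] -> 7 lines: ppza csnzo jcsqf rxlqt ufd qvn ewzqn
Hunk 2: at line 1 remove [jcsqf,rxlqt] add [xbkt] -> 6 lines: ppza csnzo xbkt ufd qvn ewzqn
Hunk 3: at line 2 remove [ufd] add [ejfuu,xsyp,tam] -> 8 lines: ppza csnzo xbkt ejfuu xsyp tam qvn ewzqn
Hunk 4: at line 2 remove [ejfuu,xsyp,tam] add [wyzvn,pnho] -> 7 lines: ppza csnzo xbkt wyzvn pnho qvn ewzqn
Hunk 5: at line 2 remove [wyzvn,pnho] add [okra,kmshv] -> 7 lines: ppza csnzo xbkt okra kmshv qvn ewzqn
Hunk 6: at line 1 remove [xbkt,okra,kmshv] add [tic,nad,euzch] -> 7 lines: ppza csnzo tic nad euzch qvn ewzqn
Hunk 7: at line 2 remove [tic,nad] add [qtm] -> 6 lines: ppza csnzo qtm euzch qvn ewzqn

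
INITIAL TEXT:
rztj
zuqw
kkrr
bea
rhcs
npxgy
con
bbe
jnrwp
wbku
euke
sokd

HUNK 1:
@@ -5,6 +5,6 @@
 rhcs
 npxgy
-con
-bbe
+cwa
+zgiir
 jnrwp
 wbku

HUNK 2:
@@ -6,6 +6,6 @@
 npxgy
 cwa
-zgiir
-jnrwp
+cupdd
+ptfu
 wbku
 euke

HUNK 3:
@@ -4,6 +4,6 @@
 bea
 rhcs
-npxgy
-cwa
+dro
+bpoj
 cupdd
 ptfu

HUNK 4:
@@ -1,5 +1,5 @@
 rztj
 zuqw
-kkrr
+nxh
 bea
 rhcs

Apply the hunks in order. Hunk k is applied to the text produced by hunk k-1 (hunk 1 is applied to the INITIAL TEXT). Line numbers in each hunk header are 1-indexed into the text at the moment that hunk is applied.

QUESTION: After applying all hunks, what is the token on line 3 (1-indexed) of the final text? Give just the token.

Hunk 1: at line 5 remove [con,bbe] add [cwa,zgiir] -> 12 lines: rztj zuqw kkrr bea rhcs npxgy cwa zgiir jnrwp wbku euke sokd
Hunk 2: at line 6 remove [zgiir,jnrwp] add [cupdd,ptfu] -> 12 lines: rztj zuqw kkrr bea rhcs npxgy cwa cupdd ptfu wbku euke sokd
Hunk 3: at line 4 remove [npxgy,cwa] add [dro,bpoj] -> 12 lines: rztj zuqw kkrr bea rhcs dro bpoj cupdd ptfu wbku euke sokd
Hunk 4: at line 1 remove [kkrr] add [nxh] -> 12 lines: rztj zuqw nxh bea rhcs dro bpoj cupdd ptfu wbku euke sokd
Final line 3: nxh

Answer: nxh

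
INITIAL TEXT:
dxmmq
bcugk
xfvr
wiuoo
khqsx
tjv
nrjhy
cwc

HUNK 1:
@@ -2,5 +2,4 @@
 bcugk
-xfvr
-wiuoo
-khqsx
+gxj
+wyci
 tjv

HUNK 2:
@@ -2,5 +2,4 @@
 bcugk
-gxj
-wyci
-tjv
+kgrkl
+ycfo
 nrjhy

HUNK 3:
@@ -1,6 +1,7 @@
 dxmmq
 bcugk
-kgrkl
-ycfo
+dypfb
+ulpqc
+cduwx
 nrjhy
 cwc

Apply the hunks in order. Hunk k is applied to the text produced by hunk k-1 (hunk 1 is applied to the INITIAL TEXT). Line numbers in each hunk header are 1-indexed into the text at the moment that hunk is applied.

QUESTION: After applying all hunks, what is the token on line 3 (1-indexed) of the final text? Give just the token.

Answer: dypfb

Derivation:
Hunk 1: at line 2 remove [xfvr,wiuoo,khqsx] add [gxj,wyci] -> 7 lines: dxmmq bcugk gxj wyci tjv nrjhy cwc
Hunk 2: at line 2 remove [gxj,wyci,tjv] add [kgrkl,ycfo] -> 6 lines: dxmmq bcugk kgrkl ycfo nrjhy cwc
Hunk 3: at line 1 remove [kgrkl,ycfo] add [dypfb,ulpqc,cduwx] -> 7 lines: dxmmq bcugk dypfb ulpqc cduwx nrjhy cwc
Final line 3: dypfb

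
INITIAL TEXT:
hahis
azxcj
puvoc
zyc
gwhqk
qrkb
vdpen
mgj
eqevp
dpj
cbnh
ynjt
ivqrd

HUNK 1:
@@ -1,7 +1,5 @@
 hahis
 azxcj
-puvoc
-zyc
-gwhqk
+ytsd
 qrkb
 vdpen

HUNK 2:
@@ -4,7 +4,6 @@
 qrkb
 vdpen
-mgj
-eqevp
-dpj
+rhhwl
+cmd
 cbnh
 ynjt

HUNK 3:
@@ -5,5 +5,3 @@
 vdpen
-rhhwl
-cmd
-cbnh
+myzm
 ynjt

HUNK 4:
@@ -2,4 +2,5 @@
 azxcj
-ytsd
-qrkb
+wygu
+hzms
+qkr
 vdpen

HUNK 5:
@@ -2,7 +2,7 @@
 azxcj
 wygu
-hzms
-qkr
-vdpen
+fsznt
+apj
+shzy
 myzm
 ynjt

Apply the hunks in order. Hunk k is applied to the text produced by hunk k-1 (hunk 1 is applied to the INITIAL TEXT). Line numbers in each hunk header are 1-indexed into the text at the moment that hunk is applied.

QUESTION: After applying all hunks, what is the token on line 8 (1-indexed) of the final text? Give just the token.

Hunk 1: at line 1 remove [puvoc,zyc,gwhqk] add [ytsd] -> 11 lines: hahis azxcj ytsd qrkb vdpen mgj eqevp dpj cbnh ynjt ivqrd
Hunk 2: at line 4 remove [mgj,eqevp,dpj] add [rhhwl,cmd] -> 10 lines: hahis azxcj ytsd qrkb vdpen rhhwl cmd cbnh ynjt ivqrd
Hunk 3: at line 5 remove [rhhwl,cmd,cbnh] add [myzm] -> 8 lines: hahis azxcj ytsd qrkb vdpen myzm ynjt ivqrd
Hunk 4: at line 2 remove [ytsd,qrkb] add [wygu,hzms,qkr] -> 9 lines: hahis azxcj wygu hzms qkr vdpen myzm ynjt ivqrd
Hunk 5: at line 2 remove [hzms,qkr,vdpen] add [fsznt,apj,shzy] -> 9 lines: hahis azxcj wygu fsznt apj shzy myzm ynjt ivqrd
Final line 8: ynjt

Answer: ynjt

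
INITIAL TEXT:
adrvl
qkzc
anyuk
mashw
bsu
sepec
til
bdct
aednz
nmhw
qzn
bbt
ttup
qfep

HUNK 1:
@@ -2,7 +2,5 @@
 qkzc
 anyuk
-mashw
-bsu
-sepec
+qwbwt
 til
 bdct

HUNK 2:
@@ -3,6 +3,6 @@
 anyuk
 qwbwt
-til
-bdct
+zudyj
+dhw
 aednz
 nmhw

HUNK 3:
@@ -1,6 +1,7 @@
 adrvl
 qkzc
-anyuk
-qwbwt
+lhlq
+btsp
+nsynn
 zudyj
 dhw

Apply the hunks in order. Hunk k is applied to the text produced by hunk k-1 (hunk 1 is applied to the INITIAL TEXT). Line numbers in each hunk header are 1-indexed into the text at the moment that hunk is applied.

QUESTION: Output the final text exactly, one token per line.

Answer: adrvl
qkzc
lhlq
btsp
nsynn
zudyj
dhw
aednz
nmhw
qzn
bbt
ttup
qfep

Derivation:
Hunk 1: at line 2 remove [mashw,bsu,sepec] add [qwbwt] -> 12 lines: adrvl qkzc anyuk qwbwt til bdct aednz nmhw qzn bbt ttup qfep
Hunk 2: at line 3 remove [til,bdct] add [zudyj,dhw] -> 12 lines: adrvl qkzc anyuk qwbwt zudyj dhw aednz nmhw qzn bbt ttup qfep
Hunk 3: at line 1 remove [anyuk,qwbwt] add [lhlq,btsp,nsynn] -> 13 lines: adrvl qkzc lhlq btsp nsynn zudyj dhw aednz nmhw qzn bbt ttup qfep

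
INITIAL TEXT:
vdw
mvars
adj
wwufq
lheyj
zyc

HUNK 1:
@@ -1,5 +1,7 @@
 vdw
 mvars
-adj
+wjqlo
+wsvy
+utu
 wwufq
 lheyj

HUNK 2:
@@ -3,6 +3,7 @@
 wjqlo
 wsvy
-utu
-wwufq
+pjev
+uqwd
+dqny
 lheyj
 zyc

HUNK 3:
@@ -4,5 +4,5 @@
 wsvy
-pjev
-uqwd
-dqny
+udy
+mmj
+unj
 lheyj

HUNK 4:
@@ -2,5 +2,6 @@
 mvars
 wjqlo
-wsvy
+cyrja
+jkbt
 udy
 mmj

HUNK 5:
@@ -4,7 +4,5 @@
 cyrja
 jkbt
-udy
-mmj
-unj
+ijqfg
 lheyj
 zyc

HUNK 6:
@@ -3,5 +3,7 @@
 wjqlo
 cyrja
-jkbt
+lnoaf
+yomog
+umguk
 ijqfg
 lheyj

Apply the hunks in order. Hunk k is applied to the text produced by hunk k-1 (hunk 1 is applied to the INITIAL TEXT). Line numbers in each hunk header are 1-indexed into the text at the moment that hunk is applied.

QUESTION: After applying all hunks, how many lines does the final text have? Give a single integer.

Answer: 10

Derivation:
Hunk 1: at line 1 remove [adj] add [wjqlo,wsvy,utu] -> 8 lines: vdw mvars wjqlo wsvy utu wwufq lheyj zyc
Hunk 2: at line 3 remove [utu,wwufq] add [pjev,uqwd,dqny] -> 9 lines: vdw mvars wjqlo wsvy pjev uqwd dqny lheyj zyc
Hunk 3: at line 4 remove [pjev,uqwd,dqny] add [udy,mmj,unj] -> 9 lines: vdw mvars wjqlo wsvy udy mmj unj lheyj zyc
Hunk 4: at line 2 remove [wsvy] add [cyrja,jkbt] -> 10 lines: vdw mvars wjqlo cyrja jkbt udy mmj unj lheyj zyc
Hunk 5: at line 4 remove [udy,mmj,unj] add [ijqfg] -> 8 lines: vdw mvars wjqlo cyrja jkbt ijqfg lheyj zyc
Hunk 6: at line 3 remove [jkbt] add [lnoaf,yomog,umguk] -> 10 lines: vdw mvars wjqlo cyrja lnoaf yomog umguk ijqfg lheyj zyc
Final line count: 10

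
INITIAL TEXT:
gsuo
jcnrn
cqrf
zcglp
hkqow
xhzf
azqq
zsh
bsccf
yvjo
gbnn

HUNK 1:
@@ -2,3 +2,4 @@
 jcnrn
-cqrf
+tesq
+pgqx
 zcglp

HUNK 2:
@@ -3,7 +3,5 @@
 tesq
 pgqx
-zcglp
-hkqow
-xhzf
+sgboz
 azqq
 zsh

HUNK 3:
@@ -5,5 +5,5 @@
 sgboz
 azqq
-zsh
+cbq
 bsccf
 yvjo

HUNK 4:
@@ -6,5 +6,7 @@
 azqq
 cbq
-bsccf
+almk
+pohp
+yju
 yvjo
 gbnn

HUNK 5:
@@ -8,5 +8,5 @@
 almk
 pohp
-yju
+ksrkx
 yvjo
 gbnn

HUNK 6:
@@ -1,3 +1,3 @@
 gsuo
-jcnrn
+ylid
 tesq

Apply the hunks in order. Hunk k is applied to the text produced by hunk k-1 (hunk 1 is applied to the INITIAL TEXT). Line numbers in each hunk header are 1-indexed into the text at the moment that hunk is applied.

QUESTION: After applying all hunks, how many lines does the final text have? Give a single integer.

Hunk 1: at line 2 remove [cqrf] add [tesq,pgqx] -> 12 lines: gsuo jcnrn tesq pgqx zcglp hkqow xhzf azqq zsh bsccf yvjo gbnn
Hunk 2: at line 3 remove [zcglp,hkqow,xhzf] add [sgboz] -> 10 lines: gsuo jcnrn tesq pgqx sgboz azqq zsh bsccf yvjo gbnn
Hunk 3: at line 5 remove [zsh] add [cbq] -> 10 lines: gsuo jcnrn tesq pgqx sgboz azqq cbq bsccf yvjo gbnn
Hunk 4: at line 6 remove [bsccf] add [almk,pohp,yju] -> 12 lines: gsuo jcnrn tesq pgqx sgboz azqq cbq almk pohp yju yvjo gbnn
Hunk 5: at line 8 remove [yju] add [ksrkx] -> 12 lines: gsuo jcnrn tesq pgqx sgboz azqq cbq almk pohp ksrkx yvjo gbnn
Hunk 6: at line 1 remove [jcnrn] add [ylid] -> 12 lines: gsuo ylid tesq pgqx sgboz azqq cbq almk pohp ksrkx yvjo gbnn
Final line count: 12

Answer: 12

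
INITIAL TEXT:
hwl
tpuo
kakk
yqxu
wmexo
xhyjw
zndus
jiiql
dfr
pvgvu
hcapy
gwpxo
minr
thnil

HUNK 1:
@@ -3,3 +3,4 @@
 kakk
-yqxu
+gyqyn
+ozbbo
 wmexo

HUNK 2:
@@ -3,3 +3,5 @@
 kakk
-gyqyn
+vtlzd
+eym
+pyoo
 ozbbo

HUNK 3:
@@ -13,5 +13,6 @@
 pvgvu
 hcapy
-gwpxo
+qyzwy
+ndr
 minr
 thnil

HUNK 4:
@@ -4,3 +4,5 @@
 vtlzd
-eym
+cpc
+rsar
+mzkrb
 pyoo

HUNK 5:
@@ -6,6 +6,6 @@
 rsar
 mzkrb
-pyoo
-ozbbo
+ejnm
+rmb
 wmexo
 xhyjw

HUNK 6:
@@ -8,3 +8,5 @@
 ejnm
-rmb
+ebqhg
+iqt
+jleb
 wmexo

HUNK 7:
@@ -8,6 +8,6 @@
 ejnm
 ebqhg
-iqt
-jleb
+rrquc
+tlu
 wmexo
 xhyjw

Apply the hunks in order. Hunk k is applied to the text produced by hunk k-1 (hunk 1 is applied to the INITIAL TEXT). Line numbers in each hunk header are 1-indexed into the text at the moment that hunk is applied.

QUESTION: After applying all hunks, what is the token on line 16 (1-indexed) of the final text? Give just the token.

Answer: dfr

Derivation:
Hunk 1: at line 3 remove [yqxu] add [gyqyn,ozbbo] -> 15 lines: hwl tpuo kakk gyqyn ozbbo wmexo xhyjw zndus jiiql dfr pvgvu hcapy gwpxo minr thnil
Hunk 2: at line 3 remove [gyqyn] add [vtlzd,eym,pyoo] -> 17 lines: hwl tpuo kakk vtlzd eym pyoo ozbbo wmexo xhyjw zndus jiiql dfr pvgvu hcapy gwpxo minr thnil
Hunk 3: at line 13 remove [gwpxo] add [qyzwy,ndr] -> 18 lines: hwl tpuo kakk vtlzd eym pyoo ozbbo wmexo xhyjw zndus jiiql dfr pvgvu hcapy qyzwy ndr minr thnil
Hunk 4: at line 4 remove [eym] add [cpc,rsar,mzkrb] -> 20 lines: hwl tpuo kakk vtlzd cpc rsar mzkrb pyoo ozbbo wmexo xhyjw zndus jiiql dfr pvgvu hcapy qyzwy ndr minr thnil
Hunk 5: at line 6 remove [pyoo,ozbbo] add [ejnm,rmb] -> 20 lines: hwl tpuo kakk vtlzd cpc rsar mzkrb ejnm rmb wmexo xhyjw zndus jiiql dfr pvgvu hcapy qyzwy ndr minr thnil
Hunk 6: at line 8 remove [rmb] add [ebqhg,iqt,jleb] -> 22 lines: hwl tpuo kakk vtlzd cpc rsar mzkrb ejnm ebqhg iqt jleb wmexo xhyjw zndus jiiql dfr pvgvu hcapy qyzwy ndr minr thnil
Hunk 7: at line 8 remove [iqt,jleb] add [rrquc,tlu] -> 22 lines: hwl tpuo kakk vtlzd cpc rsar mzkrb ejnm ebqhg rrquc tlu wmexo xhyjw zndus jiiql dfr pvgvu hcapy qyzwy ndr minr thnil
Final line 16: dfr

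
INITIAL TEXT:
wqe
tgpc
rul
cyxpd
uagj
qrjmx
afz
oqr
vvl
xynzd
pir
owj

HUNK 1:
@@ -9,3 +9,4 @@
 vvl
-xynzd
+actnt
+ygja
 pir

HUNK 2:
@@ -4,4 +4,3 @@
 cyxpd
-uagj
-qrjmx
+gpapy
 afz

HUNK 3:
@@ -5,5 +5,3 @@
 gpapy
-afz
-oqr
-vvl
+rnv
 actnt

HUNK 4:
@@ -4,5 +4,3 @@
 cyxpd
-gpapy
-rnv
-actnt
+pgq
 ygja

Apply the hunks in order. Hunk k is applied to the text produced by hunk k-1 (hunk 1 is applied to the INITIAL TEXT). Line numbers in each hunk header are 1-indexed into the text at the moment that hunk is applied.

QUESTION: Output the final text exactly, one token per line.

Hunk 1: at line 9 remove [xynzd] add [actnt,ygja] -> 13 lines: wqe tgpc rul cyxpd uagj qrjmx afz oqr vvl actnt ygja pir owj
Hunk 2: at line 4 remove [uagj,qrjmx] add [gpapy] -> 12 lines: wqe tgpc rul cyxpd gpapy afz oqr vvl actnt ygja pir owj
Hunk 3: at line 5 remove [afz,oqr,vvl] add [rnv] -> 10 lines: wqe tgpc rul cyxpd gpapy rnv actnt ygja pir owj
Hunk 4: at line 4 remove [gpapy,rnv,actnt] add [pgq] -> 8 lines: wqe tgpc rul cyxpd pgq ygja pir owj

Answer: wqe
tgpc
rul
cyxpd
pgq
ygja
pir
owj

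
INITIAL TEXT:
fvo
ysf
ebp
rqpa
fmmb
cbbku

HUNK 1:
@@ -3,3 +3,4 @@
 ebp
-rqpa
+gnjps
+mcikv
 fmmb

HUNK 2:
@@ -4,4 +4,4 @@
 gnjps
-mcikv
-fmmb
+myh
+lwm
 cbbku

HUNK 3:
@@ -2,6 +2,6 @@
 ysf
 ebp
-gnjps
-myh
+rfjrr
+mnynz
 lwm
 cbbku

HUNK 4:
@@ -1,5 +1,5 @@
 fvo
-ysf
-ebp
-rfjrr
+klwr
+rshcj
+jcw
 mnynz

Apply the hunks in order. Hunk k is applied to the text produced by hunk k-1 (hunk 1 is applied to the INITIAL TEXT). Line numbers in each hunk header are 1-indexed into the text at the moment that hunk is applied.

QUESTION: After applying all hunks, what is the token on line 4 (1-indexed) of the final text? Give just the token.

Hunk 1: at line 3 remove [rqpa] add [gnjps,mcikv] -> 7 lines: fvo ysf ebp gnjps mcikv fmmb cbbku
Hunk 2: at line 4 remove [mcikv,fmmb] add [myh,lwm] -> 7 lines: fvo ysf ebp gnjps myh lwm cbbku
Hunk 3: at line 2 remove [gnjps,myh] add [rfjrr,mnynz] -> 7 lines: fvo ysf ebp rfjrr mnynz lwm cbbku
Hunk 4: at line 1 remove [ysf,ebp,rfjrr] add [klwr,rshcj,jcw] -> 7 lines: fvo klwr rshcj jcw mnynz lwm cbbku
Final line 4: jcw

Answer: jcw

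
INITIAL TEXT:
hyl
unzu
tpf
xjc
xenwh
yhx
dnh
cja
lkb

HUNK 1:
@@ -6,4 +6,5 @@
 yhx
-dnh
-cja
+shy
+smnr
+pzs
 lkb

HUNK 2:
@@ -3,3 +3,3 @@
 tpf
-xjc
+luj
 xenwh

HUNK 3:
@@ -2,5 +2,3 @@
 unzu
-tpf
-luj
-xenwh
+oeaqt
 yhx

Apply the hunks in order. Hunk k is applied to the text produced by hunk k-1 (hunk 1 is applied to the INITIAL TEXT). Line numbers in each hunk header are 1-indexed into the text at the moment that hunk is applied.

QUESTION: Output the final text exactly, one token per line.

Answer: hyl
unzu
oeaqt
yhx
shy
smnr
pzs
lkb

Derivation:
Hunk 1: at line 6 remove [dnh,cja] add [shy,smnr,pzs] -> 10 lines: hyl unzu tpf xjc xenwh yhx shy smnr pzs lkb
Hunk 2: at line 3 remove [xjc] add [luj] -> 10 lines: hyl unzu tpf luj xenwh yhx shy smnr pzs lkb
Hunk 3: at line 2 remove [tpf,luj,xenwh] add [oeaqt] -> 8 lines: hyl unzu oeaqt yhx shy smnr pzs lkb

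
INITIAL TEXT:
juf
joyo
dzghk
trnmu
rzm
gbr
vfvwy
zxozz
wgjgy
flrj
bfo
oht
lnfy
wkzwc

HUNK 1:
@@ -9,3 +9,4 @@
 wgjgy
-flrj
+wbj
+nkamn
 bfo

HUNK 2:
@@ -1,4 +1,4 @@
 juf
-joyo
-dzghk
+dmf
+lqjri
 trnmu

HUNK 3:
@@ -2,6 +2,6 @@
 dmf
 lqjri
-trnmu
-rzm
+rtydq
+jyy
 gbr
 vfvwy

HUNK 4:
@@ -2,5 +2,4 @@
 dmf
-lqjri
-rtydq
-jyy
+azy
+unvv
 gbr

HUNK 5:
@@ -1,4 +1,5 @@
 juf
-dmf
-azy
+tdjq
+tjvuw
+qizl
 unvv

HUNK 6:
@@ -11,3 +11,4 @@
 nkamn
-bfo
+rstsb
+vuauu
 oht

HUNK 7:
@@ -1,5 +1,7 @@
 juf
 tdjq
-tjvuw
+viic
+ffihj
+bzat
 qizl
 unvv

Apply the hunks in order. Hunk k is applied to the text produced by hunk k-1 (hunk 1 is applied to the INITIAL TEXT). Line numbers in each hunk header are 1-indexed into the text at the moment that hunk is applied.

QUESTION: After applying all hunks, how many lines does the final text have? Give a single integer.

Answer: 18

Derivation:
Hunk 1: at line 9 remove [flrj] add [wbj,nkamn] -> 15 lines: juf joyo dzghk trnmu rzm gbr vfvwy zxozz wgjgy wbj nkamn bfo oht lnfy wkzwc
Hunk 2: at line 1 remove [joyo,dzghk] add [dmf,lqjri] -> 15 lines: juf dmf lqjri trnmu rzm gbr vfvwy zxozz wgjgy wbj nkamn bfo oht lnfy wkzwc
Hunk 3: at line 2 remove [trnmu,rzm] add [rtydq,jyy] -> 15 lines: juf dmf lqjri rtydq jyy gbr vfvwy zxozz wgjgy wbj nkamn bfo oht lnfy wkzwc
Hunk 4: at line 2 remove [lqjri,rtydq,jyy] add [azy,unvv] -> 14 lines: juf dmf azy unvv gbr vfvwy zxozz wgjgy wbj nkamn bfo oht lnfy wkzwc
Hunk 5: at line 1 remove [dmf,azy] add [tdjq,tjvuw,qizl] -> 15 lines: juf tdjq tjvuw qizl unvv gbr vfvwy zxozz wgjgy wbj nkamn bfo oht lnfy wkzwc
Hunk 6: at line 11 remove [bfo] add [rstsb,vuauu] -> 16 lines: juf tdjq tjvuw qizl unvv gbr vfvwy zxozz wgjgy wbj nkamn rstsb vuauu oht lnfy wkzwc
Hunk 7: at line 1 remove [tjvuw] add [viic,ffihj,bzat] -> 18 lines: juf tdjq viic ffihj bzat qizl unvv gbr vfvwy zxozz wgjgy wbj nkamn rstsb vuauu oht lnfy wkzwc
Final line count: 18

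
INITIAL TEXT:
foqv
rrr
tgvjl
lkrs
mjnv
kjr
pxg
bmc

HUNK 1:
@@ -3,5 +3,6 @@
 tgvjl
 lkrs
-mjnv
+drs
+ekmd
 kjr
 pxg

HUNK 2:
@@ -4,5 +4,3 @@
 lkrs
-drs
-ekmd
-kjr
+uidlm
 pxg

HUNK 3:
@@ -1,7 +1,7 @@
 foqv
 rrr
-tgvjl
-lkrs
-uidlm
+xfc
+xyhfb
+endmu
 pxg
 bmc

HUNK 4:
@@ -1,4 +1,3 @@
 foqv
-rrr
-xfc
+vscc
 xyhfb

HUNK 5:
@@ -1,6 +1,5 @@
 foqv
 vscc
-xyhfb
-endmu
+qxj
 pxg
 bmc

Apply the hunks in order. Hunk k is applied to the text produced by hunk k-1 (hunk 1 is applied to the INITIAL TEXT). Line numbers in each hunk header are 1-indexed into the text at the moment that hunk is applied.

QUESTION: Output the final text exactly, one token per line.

Hunk 1: at line 3 remove [mjnv] add [drs,ekmd] -> 9 lines: foqv rrr tgvjl lkrs drs ekmd kjr pxg bmc
Hunk 2: at line 4 remove [drs,ekmd,kjr] add [uidlm] -> 7 lines: foqv rrr tgvjl lkrs uidlm pxg bmc
Hunk 3: at line 1 remove [tgvjl,lkrs,uidlm] add [xfc,xyhfb,endmu] -> 7 lines: foqv rrr xfc xyhfb endmu pxg bmc
Hunk 4: at line 1 remove [rrr,xfc] add [vscc] -> 6 lines: foqv vscc xyhfb endmu pxg bmc
Hunk 5: at line 1 remove [xyhfb,endmu] add [qxj] -> 5 lines: foqv vscc qxj pxg bmc

Answer: foqv
vscc
qxj
pxg
bmc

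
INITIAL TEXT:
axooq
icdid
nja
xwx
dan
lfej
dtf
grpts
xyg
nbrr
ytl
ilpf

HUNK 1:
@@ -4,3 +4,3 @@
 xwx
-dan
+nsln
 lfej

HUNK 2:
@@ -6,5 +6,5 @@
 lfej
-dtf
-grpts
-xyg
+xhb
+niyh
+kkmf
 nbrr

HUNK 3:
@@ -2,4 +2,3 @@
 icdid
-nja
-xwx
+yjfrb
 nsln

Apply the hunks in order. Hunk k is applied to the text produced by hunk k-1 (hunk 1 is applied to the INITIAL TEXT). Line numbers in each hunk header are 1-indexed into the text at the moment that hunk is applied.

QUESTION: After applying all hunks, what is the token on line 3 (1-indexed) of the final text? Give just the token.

Hunk 1: at line 4 remove [dan] add [nsln] -> 12 lines: axooq icdid nja xwx nsln lfej dtf grpts xyg nbrr ytl ilpf
Hunk 2: at line 6 remove [dtf,grpts,xyg] add [xhb,niyh,kkmf] -> 12 lines: axooq icdid nja xwx nsln lfej xhb niyh kkmf nbrr ytl ilpf
Hunk 3: at line 2 remove [nja,xwx] add [yjfrb] -> 11 lines: axooq icdid yjfrb nsln lfej xhb niyh kkmf nbrr ytl ilpf
Final line 3: yjfrb

Answer: yjfrb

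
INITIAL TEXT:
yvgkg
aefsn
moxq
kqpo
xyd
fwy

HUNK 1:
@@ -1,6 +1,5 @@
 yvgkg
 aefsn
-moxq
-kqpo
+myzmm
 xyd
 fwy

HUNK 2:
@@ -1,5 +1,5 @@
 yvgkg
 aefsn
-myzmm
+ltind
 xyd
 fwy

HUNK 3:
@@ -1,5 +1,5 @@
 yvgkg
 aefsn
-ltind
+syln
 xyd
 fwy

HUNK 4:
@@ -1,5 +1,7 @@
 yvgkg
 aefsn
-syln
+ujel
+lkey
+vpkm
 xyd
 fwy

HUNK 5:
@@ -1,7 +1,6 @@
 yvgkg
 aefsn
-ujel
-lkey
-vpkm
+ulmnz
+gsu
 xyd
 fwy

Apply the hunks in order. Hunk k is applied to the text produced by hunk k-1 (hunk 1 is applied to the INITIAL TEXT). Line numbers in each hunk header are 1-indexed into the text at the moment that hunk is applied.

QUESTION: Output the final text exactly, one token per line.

Answer: yvgkg
aefsn
ulmnz
gsu
xyd
fwy

Derivation:
Hunk 1: at line 1 remove [moxq,kqpo] add [myzmm] -> 5 lines: yvgkg aefsn myzmm xyd fwy
Hunk 2: at line 1 remove [myzmm] add [ltind] -> 5 lines: yvgkg aefsn ltind xyd fwy
Hunk 3: at line 1 remove [ltind] add [syln] -> 5 lines: yvgkg aefsn syln xyd fwy
Hunk 4: at line 1 remove [syln] add [ujel,lkey,vpkm] -> 7 lines: yvgkg aefsn ujel lkey vpkm xyd fwy
Hunk 5: at line 1 remove [ujel,lkey,vpkm] add [ulmnz,gsu] -> 6 lines: yvgkg aefsn ulmnz gsu xyd fwy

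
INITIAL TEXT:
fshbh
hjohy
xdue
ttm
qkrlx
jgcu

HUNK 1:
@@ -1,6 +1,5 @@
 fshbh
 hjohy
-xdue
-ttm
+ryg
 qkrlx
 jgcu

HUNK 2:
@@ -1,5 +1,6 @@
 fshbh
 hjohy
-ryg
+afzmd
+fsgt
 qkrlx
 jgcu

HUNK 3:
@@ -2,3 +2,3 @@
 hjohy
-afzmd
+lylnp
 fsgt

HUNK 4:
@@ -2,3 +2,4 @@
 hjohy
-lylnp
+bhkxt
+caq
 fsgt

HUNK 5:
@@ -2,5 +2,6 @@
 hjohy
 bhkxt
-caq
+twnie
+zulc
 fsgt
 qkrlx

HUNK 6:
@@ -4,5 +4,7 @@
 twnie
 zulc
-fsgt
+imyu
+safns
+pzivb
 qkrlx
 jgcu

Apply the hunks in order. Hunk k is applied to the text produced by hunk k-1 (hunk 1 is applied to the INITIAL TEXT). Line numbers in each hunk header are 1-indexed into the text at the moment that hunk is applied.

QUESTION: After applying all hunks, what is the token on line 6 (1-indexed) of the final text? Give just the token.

Hunk 1: at line 1 remove [xdue,ttm] add [ryg] -> 5 lines: fshbh hjohy ryg qkrlx jgcu
Hunk 2: at line 1 remove [ryg] add [afzmd,fsgt] -> 6 lines: fshbh hjohy afzmd fsgt qkrlx jgcu
Hunk 3: at line 2 remove [afzmd] add [lylnp] -> 6 lines: fshbh hjohy lylnp fsgt qkrlx jgcu
Hunk 4: at line 2 remove [lylnp] add [bhkxt,caq] -> 7 lines: fshbh hjohy bhkxt caq fsgt qkrlx jgcu
Hunk 5: at line 2 remove [caq] add [twnie,zulc] -> 8 lines: fshbh hjohy bhkxt twnie zulc fsgt qkrlx jgcu
Hunk 6: at line 4 remove [fsgt] add [imyu,safns,pzivb] -> 10 lines: fshbh hjohy bhkxt twnie zulc imyu safns pzivb qkrlx jgcu
Final line 6: imyu

Answer: imyu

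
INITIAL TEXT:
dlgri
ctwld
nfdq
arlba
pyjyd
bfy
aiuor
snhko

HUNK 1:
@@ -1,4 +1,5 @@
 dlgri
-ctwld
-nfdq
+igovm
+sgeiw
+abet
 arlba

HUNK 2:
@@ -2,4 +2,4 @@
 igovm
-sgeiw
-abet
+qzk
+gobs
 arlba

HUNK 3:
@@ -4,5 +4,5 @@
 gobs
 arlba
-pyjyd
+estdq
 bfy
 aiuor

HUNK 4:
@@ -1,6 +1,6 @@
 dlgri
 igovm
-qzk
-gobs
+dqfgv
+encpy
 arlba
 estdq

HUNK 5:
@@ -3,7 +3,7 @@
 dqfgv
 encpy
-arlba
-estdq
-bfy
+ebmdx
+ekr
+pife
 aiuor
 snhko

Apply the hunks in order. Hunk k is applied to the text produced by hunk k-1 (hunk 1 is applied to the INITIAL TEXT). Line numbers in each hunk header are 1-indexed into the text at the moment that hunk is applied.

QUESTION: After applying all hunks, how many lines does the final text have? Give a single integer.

Hunk 1: at line 1 remove [ctwld,nfdq] add [igovm,sgeiw,abet] -> 9 lines: dlgri igovm sgeiw abet arlba pyjyd bfy aiuor snhko
Hunk 2: at line 2 remove [sgeiw,abet] add [qzk,gobs] -> 9 lines: dlgri igovm qzk gobs arlba pyjyd bfy aiuor snhko
Hunk 3: at line 4 remove [pyjyd] add [estdq] -> 9 lines: dlgri igovm qzk gobs arlba estdq bfy aiuor snhko
Hunk 4: at line 1 remove [qzk,gobs] add [dqfgv,encpy] -> 9 lines: dlgri igovm dqfgv encpy arlba estdq bfy aiuor snhko
Hunk 5: at line 3 remove [arlba,estdq,bfy] add [ebmdx,ekr,pife] -> 9 lines: dlgri igovm dqfgv encpy ebmdx ekr pife aiuor snhko
Final line count: 9

Answer: 9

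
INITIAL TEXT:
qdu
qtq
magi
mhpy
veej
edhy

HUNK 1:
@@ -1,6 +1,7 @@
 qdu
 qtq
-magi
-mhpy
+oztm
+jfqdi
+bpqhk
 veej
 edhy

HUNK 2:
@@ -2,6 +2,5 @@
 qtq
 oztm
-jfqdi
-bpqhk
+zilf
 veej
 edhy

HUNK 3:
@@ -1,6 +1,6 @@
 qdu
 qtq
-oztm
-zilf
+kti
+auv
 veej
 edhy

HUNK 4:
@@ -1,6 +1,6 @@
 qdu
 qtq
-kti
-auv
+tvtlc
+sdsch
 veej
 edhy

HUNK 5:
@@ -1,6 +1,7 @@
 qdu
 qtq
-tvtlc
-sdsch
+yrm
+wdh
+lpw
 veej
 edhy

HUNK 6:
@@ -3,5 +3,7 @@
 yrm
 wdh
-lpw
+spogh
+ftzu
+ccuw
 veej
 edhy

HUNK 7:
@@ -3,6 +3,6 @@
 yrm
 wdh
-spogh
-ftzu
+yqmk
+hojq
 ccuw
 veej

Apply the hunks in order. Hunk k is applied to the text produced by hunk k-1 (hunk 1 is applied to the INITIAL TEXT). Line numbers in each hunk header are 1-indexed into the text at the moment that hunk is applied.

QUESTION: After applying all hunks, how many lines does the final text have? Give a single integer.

Hunk 1: at line 1 remove [magi,mhpy] add [oztm,jfqdi,bpqhk] -> 7 lines: qdu qtq oztm jfqdi bpqhk veej edhy
Hunk 2: at line 2 remove [jfqdi,bpqhk] add [zilf] -> 6 lines: qdu qtq oztm zilf veej edhy
Hunk 3: at line 1 remove [oztm,zilf] add [kti,auv] -> 6 lines: qdu qtq kti auv veej edhy
Hunk 4: at line 1 remove [kti,auv] add [tvtlc,sdsch] -> 6 lines: qdu qtq tvtlc sdsch veej edhy
Hunk 5: at line 1 remove [tvtlc,sdsch] add [yrm,wdh,lpw] -> 7 lines: qdu qtq yrm wdh lpw veej edhy
Hunk 6: at line 3 remove [lpw] add [spogh,ftzu,ccuw] -> 9 lines: qdu qtq yrm wdh spogh ftzu ccuw veej edhy
Hunk 7: at line 3 remove [spogh,ftzu] add [yqmk,hojq] -> 9 lines: qdu qtq yrm wdh yqmk hojq ccuw veej edhy
Final line count: 9

Answer: 9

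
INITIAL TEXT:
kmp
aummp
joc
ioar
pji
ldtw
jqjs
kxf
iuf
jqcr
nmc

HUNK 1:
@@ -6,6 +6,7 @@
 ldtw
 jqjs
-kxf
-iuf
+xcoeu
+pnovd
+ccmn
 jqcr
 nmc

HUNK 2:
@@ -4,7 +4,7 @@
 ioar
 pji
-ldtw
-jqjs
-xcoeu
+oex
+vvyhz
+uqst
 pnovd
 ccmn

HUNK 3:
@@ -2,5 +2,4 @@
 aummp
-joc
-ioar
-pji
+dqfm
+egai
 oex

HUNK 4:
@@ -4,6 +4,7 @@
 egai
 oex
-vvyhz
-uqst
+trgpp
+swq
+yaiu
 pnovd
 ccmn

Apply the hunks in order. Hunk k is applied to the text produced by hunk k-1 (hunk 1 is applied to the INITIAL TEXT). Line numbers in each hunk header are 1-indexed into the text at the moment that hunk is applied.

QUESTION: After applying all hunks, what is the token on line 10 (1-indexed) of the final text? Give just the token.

Hunk 1: at line 6 remove [kxf,iuf] add [xcoeu,pnovd,ccmn] -> 12 lines: kmp aummp joc ioar pji ldtw jqjs xcoeu pnovd ccmn jqcr nmc
Hunk 2: at line 4 remove [ldtw,jqjs,xcoeu] add [oex,vvyhz,uqst] -> 12 lines: kmp aummp joc ioar pji oex vvyhz uqst pnovd ccmn jqcr nmc
Hunk 3: at line 2 remove [joc,ioar,pji] add [dqfm,egai] -> 11 lines: kmp aummp dqfm egai oex vvyhz uqst pnovd ccmn jqcr nmc
Hunk 4: at line 4 remove [vvyhz,uqst] add [trgpp,swq,yaiu] -> 12 lines: kmp aummp dqfm egai oex trgpp swq yaiu pnovd ccmn jqcr nmc
Final line 10: ccmn

Answer: ccmn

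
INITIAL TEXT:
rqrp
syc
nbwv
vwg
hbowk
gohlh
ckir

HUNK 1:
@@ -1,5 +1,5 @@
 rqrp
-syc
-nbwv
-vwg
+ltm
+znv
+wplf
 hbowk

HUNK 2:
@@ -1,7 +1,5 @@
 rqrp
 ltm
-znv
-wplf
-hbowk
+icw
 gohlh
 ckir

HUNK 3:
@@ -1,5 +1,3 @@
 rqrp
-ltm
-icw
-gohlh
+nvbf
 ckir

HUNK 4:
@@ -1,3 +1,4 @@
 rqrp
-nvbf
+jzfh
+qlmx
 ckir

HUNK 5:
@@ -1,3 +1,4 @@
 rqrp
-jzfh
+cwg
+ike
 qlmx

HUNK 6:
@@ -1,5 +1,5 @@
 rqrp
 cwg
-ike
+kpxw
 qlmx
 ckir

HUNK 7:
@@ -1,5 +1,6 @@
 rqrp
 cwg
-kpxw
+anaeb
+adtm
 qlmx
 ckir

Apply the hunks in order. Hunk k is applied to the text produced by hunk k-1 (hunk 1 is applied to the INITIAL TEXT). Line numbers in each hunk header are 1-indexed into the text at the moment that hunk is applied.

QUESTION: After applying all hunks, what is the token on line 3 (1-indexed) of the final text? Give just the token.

Hunk 1: at line 1 remove [syc,nbwv,vwg] add [ltm,znv,wplf] -> 7 lines: rqrp ltm znv wplf hbowk gohlh ckir
Hunk 2: at line 1 remove [znv,wplf,hbowk] add [icw] -> 5 lines: rqrp ltm icw gohlh ckir
Hunk 3: at line 1 remove [ltm,icw,gohlh] add [nvbf] -> 3 lines: rqrp nvbf ckir
Hunk 4: at line 1 remove [nvbf] add [jzfh,qlmx] -> 4 lines: rqrp jzfh qlmx ckir
Hunk 5: at line 1 remove [jzfh] add [cwg,ike] -> 5 lines: rqrp cwg ike qlmx ckir
Hunk 6: at line 1 remove [ike] add [kpxw] -> 5 lines: rqrp cwg kpxw qlmx ckir
Hunk 7: at line 1 remove [kpxw] add [anaeb,adtm] -> 6 lines: rqrp cwg anaeb adtm qlmx ckir
Final line 3: anaeb

Answer: anaeb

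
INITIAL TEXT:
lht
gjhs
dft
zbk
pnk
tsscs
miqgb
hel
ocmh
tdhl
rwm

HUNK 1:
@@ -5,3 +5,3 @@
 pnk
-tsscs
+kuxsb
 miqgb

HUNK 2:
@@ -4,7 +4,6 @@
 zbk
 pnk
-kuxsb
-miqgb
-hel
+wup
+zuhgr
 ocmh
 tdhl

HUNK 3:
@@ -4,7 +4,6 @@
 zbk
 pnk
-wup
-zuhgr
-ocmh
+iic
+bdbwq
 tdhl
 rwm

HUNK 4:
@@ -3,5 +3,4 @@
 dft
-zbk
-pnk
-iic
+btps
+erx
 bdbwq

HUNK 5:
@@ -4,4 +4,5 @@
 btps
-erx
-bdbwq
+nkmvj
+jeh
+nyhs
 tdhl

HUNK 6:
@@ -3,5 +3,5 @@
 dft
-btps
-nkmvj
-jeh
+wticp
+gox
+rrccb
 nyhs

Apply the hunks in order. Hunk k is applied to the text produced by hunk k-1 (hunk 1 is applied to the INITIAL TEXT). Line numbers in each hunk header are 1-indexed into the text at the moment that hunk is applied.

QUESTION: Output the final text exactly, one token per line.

Answer: lht
gjhs
dft
wticp
gox
rrccb
nyhs
tdhl
rwm

Derivation:
Hunk 1: at line 5 remove [tsscs] add [kuxsb] -> 11 lines: lht gjhs dft zbk pnk kuxsb miqgb hel ocmh tdhl rwm
Hunk 2: at line 4 remove [kuxsb,miqgb,hel] add [wup,zuhgr] -> 10 lines: lht gjhs dft zbk pnk wup zuhgr ocmh tdhl rwm
Hunk 3: at line 4 remove [wup,zuhgr,ocmh] add [iic,bdbwq] -> 9 lines: lht gjhs dft zbk pnk iic bdbwq tdhl rwm
Hunk 4: at line 3 remove [zbk,pnk,iic] add [btps,erx] -> 8 lines: lht gjhs dft btps erx bdbwq tdhl rwm
Hunk 5: at line 4 remove [erx,bdbwq] add [nkmvj,jeh,nyhs] -> 9 lines: lht gjhs dft btps nkmvj jeh nyhs tdhl rwm
Hunk 6: at line 3 remove [btps,nkmvj,jeh] add [wticp,gox,rrccb] -> 9 lines: lht gjhs dft wticp gox rrccb nyhs tdhl rwm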